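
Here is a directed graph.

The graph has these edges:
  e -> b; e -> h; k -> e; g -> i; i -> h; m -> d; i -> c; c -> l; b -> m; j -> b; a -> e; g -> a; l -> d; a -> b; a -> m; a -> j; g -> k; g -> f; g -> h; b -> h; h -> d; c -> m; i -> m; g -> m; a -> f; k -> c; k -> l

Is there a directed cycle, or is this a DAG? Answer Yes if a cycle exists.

DFS with white/gray/black marking, starting from l:
l gray
  d gray
  d black
l black
b gray
  h gray
    h→d: d black — skip
  h black
  m gray
    m→d: d black — skip
  m black
b black
e gray
  e→h: h black — skip
  e→b: b black — skip
e black
a gray
  j gray
    j→b: b black — skip
  j black
  f gray
  f black
  a→e: e black — skip
  a→b: b black — skip
  a→m: m black — skip
a black
k gray
  c gray
    c→l: l black — skip
    c→m: m black — skip
  c black
  k→l: l black — skip
  k→e: e black — skip
k black
i gray
  i→m: m black — skip
  i→h: h black — skip
  i→c: c black — skip
i black
g gray
  g→a: a black — skip
  g→h: h black — skip
  g→k: k black — skip
  g→i: i black — skip
  g→f: f black — skip
  g→m: m black — skip
g black
Every edge goes to a white or black vertex — no back edge, so the graph is acyclic.

No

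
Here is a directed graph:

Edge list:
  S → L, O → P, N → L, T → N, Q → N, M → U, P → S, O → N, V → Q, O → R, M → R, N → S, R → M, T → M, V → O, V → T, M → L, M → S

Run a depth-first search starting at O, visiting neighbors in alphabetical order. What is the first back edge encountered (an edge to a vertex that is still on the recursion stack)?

M->R

DFS from O (visiting neighbors in alphabetical order); mark gray on enter, black on exit:
O gray
  N gray
    L gray
    L black
    S gray
      S→L: L black — skip
    S black
  N black
  P gray
    P→S: S black — skip
  P black
  R gray
    M gray
      M→L: L black — skip
      M→R: R is gray → back edge
First back edge: M → R.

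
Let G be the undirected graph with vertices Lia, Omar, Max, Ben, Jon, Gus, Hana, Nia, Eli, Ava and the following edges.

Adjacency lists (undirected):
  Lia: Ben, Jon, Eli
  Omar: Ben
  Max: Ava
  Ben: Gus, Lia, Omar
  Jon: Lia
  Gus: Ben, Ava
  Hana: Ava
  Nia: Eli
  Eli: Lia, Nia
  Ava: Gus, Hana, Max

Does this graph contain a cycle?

DFS, tracking each vertex's parent; an edge to a visited non-parent vertex closes a cycle.
Start from Gus:
visit Gus (parent –)
  visit Ben (parent Gus)
    Ben–Gus: parent, skip
    visit Lia (parent Ben)
      Lia–Ben: parent, skip
      visit Jon (parent Lia)
        Jon–Lia: parent, skip
      visit Eli (parent Lia)
        Eli–Lia: parent, skip
        visit Nia (parent Eli)
          Nia–Eli: parent, skip
    visit Omar (parent Ben)
      Omar–Ben: parent, skip
  visit Ava (parent Gus)
    Ava–Gus: parent, skip
    visit Hana (parent Ava)
      Hana–Ava: parent, skip
    visit Max (parent Ava)
      Max–Ava: parent, skip
No non-parent visited neighbor found — the graph is a forest.

No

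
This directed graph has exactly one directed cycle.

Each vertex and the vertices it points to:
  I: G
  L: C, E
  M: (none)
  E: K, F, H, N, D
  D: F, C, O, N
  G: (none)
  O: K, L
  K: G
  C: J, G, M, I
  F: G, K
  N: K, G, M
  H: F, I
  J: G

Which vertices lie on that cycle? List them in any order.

D, E, L, O

DFS with gray/black marking from L:
L gray
  C gray
    J gray
      G gray
      G black
    J black
    C→G: G black — skip
    M gray
    M black
    I gray
      I→G: G black — skip
    I black
  C black
  E gray
    K gray
      K→G: G black — skip
    K black
    F gray
      F→G: G black — skip
      F→K: K black — skip
    F black
    H gray
      H→F: F black — skip
      H→I: I black — skip
    H black
    N gray
      N→K: K black — skip
      N→G: G black — skip
      N→M: M black — skip
    N black
    D gray
      D→F: F black — skip
      D→C: C black — skip
      O gray
        O→K: K black — skip
        O→L: L is gray → back edge
Back edge closes the cycle L → E → D → O → L; its vertices are {D, E, L, O}.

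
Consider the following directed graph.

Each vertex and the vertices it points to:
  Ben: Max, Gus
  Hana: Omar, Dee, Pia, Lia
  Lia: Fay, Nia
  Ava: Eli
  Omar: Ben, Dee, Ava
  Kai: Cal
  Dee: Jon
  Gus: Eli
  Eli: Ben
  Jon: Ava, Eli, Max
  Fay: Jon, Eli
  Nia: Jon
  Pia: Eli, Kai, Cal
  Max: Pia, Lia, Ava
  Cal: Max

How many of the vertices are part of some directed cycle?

12

A vertex is on a directed cycle iff it belongs to a strongly connected component of size ≥ 2 (or has a self-loop).
The vertices on cycles are {Ava, Ben, Cal, Eli, Fay, Gus, Jon, Kai, Lia, Max, Nia, Pia} — 12 in total.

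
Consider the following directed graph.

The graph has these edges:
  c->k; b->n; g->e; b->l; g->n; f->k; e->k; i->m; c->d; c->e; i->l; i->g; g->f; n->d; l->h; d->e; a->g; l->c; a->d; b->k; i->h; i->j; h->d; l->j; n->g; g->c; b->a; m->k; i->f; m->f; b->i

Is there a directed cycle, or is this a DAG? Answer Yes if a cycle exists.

DFS with white/gray/black marking, starting from m:
m gray
  f gray
    k gray
    k black
  f black
  m→k: k black — skip
m black
a gray
  d gray
    e gray
      e→k: k black — skip
    e black
  d black
  g gray
    c gray
      c→k: k black — skip
      c→e: e black — skip
      c→d: d black — skip
    c black
    g→f: f black — skip
    g→e: e black — skip
    n gray
      n→g: g is gray → back edge
Back edge found, so a cycle exists: g → n → g.

Yes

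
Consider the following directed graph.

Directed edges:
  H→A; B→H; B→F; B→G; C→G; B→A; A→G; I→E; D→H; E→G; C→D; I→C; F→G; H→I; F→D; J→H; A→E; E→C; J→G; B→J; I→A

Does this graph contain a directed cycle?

Yes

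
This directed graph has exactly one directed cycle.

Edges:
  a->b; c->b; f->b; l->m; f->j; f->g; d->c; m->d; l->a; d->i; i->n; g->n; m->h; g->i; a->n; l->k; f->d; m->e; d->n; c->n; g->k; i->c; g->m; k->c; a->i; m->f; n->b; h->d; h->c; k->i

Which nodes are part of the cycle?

f, g, m

DFS with gray/black marking from m:
m gray
  e gray
  e black
  f gray
    j gray
    j black
    b gray
    b black
    d gray
      c gray
        n gray
          n→b: b black — skip
        n black
        c→b: b black — skip
      c black
      d→n: n black — skip
      i gray
        i→n: n black — skip
        i→c: c black — skip
      i black
    d black
    g gray
      k gray
        k→c: c black — skip
        k→i: i black — skip
      k black
      g→n: n black — skip
      g→m: m is gray → back edge
Back edge closes the cycle m → f → g → m; its vertices are {f, g, m}.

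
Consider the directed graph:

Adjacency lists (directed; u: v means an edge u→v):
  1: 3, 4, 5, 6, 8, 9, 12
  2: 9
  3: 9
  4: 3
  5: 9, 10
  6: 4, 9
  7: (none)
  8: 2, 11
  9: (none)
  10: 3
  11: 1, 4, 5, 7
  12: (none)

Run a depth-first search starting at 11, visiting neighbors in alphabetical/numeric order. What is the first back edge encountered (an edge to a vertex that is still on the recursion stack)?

DFS from 11 (visiting neighbors in alphabetical/numeric order); mark gray on enter, black on exit:
11 gray
  1 gray
    3 gray
      9 gray
      9 black
    3 black
    4 gray
      4→3: 3 black — skip
    4 black
    5 gray
      5→9: 9 black — skip
      10 gray
        10→3: 3 black — skip
      10 black
    5 black
    6 gray
      6→4: 4 black — skip
      6→9: 9 black — skip
    6 black
    8 gray
      2 gray
        2→9: 9 black — skip
      2 black
      8→11: 11 is gray → back edge
First back edge: 8 → 11.

8->11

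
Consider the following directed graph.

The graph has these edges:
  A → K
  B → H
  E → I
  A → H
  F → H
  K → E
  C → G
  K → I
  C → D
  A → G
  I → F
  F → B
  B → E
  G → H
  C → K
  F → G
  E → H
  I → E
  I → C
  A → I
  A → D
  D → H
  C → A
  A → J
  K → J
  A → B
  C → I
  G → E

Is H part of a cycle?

No

H lies on a cycle iff there is a path from H back to itself.
Exploring from H, it never reaches itself; equivalently, its strongly connected component is a singleton.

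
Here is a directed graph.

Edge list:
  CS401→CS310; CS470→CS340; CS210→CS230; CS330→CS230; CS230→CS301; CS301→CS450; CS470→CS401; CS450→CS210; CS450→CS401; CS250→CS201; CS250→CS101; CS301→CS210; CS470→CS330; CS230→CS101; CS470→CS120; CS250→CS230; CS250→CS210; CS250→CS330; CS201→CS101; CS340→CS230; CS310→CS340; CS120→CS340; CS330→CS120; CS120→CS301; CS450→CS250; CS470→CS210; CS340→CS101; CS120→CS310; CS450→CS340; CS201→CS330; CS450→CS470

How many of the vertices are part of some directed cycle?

A vertex is on a directed cycle iff it belongs to a strongly connected component of size ≥ 2 (or has a self-loop).
The vertices on cycles are {CS120, CS201, CS210, CS230, CS250, CS301, CS310, CS330, CS340, CS401, CS450, CS470} — 12 in total.

12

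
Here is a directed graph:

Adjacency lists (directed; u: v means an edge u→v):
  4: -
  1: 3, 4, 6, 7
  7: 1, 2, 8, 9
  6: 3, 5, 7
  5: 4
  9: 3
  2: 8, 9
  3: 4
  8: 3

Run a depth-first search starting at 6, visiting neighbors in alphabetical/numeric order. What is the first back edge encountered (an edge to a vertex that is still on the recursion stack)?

1->6

DFS from 6 (visiting neighbors in alphabetical/numeric order); mark gray on enter, black on exit:
6 gray
  3 gray
    4 gray
    4 black
  3 black
  5 gray
    5→4: 4 black — skip
  5 black
  7 gray
    1 gray
      1→3: 3 black — skip
      1→4: 4 black — skip
      1→6: 6 is gray → back edge
First back edge: 1 → 6.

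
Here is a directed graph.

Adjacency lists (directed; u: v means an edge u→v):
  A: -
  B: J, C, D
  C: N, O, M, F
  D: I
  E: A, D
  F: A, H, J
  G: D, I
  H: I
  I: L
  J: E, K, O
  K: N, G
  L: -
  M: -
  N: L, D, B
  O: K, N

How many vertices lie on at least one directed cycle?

7

A vertex is on a directed cycle iff it belongs to a strongly connected component of size ≥ 2 (or has a self-loop).
The vertices on cycles are {B, C, F, J, K, N, O} — 7 in total.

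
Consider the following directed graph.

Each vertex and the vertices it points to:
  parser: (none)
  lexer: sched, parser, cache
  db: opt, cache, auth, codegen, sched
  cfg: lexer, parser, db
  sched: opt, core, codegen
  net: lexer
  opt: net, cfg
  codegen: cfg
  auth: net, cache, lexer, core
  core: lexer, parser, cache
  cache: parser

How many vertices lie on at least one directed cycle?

A vertex is on a directed cycle iff it belongs to a strongly connected component of size ≥ 2 (or has a self-loop).
The vertices on cycles are {db, cfg, net, opt, auth, core, lexer, sched, codegen} — 9 in total.

9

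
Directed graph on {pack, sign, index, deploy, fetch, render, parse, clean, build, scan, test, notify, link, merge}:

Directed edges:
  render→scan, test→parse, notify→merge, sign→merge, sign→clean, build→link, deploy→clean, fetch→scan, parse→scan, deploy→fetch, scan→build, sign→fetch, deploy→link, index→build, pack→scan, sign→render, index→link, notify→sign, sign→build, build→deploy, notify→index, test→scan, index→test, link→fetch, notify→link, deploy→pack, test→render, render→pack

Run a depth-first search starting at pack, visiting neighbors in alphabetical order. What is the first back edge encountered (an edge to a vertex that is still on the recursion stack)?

DFS from pack (visiting neighbors in alphabetical order); mark gray on enter, black on exit:
pack gray
  scan gray
    build gray
      deploy gray
        clean gray
        clean black
        fetch gray
          fetch→scan: scan is gray → back edge
First back edge: fetch → scan.

fetch→scan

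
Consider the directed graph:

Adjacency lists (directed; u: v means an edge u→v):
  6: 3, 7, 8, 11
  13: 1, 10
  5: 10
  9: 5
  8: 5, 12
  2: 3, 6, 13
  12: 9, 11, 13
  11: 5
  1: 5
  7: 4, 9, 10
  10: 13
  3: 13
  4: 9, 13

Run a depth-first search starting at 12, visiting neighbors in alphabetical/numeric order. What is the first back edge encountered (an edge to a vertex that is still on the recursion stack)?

1→5

DFS from 12 (visiting neighbors in alphabetical/numeric order); mark gray on enter, black on exit:
12 gray
  9 gray
    5 gray
      10 gray
        13 gray
          1 gray
            1→5: 5 is gray → back edge
First back edge: 1 → 5.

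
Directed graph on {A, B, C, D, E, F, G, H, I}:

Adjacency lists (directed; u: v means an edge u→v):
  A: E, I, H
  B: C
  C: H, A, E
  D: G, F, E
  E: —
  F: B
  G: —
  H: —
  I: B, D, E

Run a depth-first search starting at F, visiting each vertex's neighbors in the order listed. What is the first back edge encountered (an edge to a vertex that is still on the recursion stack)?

I→B

DFS from F (visiting each vertex's neighbors in the order listed); mark gray on enter, black on exit:
F gray
  B gray
    C gray
      H gray
      H black
      A gray
        E gray
        E black
        I gray
          I→B: B is gray → back edge
First back edge: I → B.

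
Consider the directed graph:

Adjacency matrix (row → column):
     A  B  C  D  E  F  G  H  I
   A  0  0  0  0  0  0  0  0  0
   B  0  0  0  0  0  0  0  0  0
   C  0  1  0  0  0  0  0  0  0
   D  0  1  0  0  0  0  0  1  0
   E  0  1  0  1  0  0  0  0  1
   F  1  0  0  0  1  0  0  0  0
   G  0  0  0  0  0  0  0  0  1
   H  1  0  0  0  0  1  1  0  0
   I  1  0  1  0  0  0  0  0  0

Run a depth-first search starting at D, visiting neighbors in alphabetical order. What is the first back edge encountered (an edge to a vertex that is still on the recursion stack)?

E->D

DFS from D (visiting neighbors in alphabetical order); mark gray on enter, black on exit:
D gray
  B gray
  B black
  H gray
    A gray
    A black
    F gray
      F→A: A black — skip
      E gray
        E→B: B black — skip
        E→D: D is gray → back edge
First back edge: E → D.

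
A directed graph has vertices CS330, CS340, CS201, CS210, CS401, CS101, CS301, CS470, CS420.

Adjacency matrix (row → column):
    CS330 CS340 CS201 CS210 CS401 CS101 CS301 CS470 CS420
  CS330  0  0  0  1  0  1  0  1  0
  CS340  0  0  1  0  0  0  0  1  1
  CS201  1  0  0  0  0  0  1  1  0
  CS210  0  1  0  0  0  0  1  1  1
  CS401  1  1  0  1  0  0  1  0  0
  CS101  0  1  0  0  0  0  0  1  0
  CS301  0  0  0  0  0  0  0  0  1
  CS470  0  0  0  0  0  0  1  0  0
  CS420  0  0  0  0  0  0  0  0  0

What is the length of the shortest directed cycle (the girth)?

For each vertex v, BFS finds the shortest path from v back to v.
The shortest such closed walk is CS340 → CS201 → CS330 → CS101 → CS340, length 4.

4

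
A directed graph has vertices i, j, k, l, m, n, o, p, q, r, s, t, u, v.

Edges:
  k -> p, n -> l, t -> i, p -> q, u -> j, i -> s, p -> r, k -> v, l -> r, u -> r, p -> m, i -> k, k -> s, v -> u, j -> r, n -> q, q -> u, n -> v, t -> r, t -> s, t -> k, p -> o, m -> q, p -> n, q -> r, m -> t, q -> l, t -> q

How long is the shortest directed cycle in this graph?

For each vertex v, BFS finds the shortest path from v back to v.
The shortest such closed walk is k → p → m → t → k, length 4.

4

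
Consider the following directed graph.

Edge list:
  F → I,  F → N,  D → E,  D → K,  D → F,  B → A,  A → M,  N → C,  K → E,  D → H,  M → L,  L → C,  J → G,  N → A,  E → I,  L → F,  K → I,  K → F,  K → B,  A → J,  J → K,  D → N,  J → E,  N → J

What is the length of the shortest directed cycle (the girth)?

4

For each vertex v, BFS finds the shortest path from v back to v.
The shortest such closed walk is K → B → A → J → K, length 4.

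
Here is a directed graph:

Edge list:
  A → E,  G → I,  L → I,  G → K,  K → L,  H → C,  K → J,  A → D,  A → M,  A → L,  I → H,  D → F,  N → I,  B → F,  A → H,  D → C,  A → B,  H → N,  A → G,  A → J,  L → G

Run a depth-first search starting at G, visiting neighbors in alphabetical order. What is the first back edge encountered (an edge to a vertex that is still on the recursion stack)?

DFS from G (visiting neighbors in alphabetical order); mark gray on enter, black on exit:
G gray
  I gray
    H gray
      C gray
      C black
      N gray
        N→I: I is gray → back edge
First back edge: N → I.

N→I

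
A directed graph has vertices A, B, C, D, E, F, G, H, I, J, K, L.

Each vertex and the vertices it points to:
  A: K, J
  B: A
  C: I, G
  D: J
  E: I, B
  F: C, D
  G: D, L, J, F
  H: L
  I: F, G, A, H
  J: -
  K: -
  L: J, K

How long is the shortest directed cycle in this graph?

For each vertex v, BFS finds the shortest path from v back to v.
The shortest such closed walk is I → F → C → I, length 3.

3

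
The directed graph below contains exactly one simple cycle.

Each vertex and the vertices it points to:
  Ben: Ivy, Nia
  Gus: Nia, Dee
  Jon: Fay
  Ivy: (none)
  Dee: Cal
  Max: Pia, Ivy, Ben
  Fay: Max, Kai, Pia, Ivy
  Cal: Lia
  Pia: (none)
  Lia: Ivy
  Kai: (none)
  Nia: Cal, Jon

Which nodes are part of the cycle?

Ben, Fay, Jon, Max, Nia

DFS with gray/black marking from Nia:
Nia gray
  Cal gray
    Lia gray
      Ivy gray
      Ivy black
    Lia black
  Cal black
  Jon gray
    Fay gray
      Max gray
        Pia gray
        Pia black
        Max→Ivy: Ivy black — skip
        Ben gray
          Ben→Ivy: Ivy black — skip
          Ben→Nia: Nia is gray → back edge
Back edge closes the cycle Nia → Jon → Fay → Max → Ben → Nia; its vertices are {Ben, Fay, Jon, Max, Nia}.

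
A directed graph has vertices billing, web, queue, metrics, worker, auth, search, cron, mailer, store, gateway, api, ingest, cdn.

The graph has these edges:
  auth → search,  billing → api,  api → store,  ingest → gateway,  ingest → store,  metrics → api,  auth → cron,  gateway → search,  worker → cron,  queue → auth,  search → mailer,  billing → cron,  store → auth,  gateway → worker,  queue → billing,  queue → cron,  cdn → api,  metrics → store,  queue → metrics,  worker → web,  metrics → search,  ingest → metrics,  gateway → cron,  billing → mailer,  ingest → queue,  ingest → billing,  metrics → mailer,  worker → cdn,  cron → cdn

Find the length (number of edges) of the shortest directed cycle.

For each vertex v, BFS finds the shortest path from v back to v.
The shortest such closed walk is auth → cron → cdn → api → store → auth, length 5.

5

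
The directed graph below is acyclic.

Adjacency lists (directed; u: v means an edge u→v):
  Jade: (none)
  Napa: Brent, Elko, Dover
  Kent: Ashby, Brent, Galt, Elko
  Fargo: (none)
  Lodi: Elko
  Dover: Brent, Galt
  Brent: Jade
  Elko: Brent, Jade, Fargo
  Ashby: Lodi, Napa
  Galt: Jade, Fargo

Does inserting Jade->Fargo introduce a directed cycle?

No

Adding Jade→Fargo creates a cycle iff Fargo can already reach Jade.
Explore from Fargo: no path reaches Jade. The graph stays acyclic.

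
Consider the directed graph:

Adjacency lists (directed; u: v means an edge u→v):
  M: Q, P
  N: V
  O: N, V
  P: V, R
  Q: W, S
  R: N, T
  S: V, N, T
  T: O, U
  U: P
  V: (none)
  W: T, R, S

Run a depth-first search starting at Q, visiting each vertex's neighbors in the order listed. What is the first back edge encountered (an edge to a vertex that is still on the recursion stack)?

R->T

DFS from Q (visiting each vertex's neighbors in the order listed); mark gray on enter, black on exit:
Q gray
  W gray
    T gray
      O gray
        N gray
          V gray
          V black
        N black
        O→V: V black — skip
      O black
      U gray
        P gray
          P→V: V black — skip
          R gray
            R→N: N black — skip
            R→T: T is gray → back edge
First back edge: R → T.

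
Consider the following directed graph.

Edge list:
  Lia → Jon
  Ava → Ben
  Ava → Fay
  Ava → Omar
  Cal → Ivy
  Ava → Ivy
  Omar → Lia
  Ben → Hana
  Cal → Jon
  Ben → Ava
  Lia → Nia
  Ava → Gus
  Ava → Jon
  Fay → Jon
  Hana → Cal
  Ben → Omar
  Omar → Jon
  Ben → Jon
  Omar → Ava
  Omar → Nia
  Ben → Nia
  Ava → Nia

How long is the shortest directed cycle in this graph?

For each vertex v, BFS finds the shortest path from v back to v.
The shortest such closed walk is Omar → Ava → Omar, length 2.

2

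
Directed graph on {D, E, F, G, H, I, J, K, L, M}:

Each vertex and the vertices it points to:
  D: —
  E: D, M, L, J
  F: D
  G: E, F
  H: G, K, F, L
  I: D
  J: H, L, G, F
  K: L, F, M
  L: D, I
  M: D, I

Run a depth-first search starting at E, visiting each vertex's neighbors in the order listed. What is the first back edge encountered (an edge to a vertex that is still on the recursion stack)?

G->E

DFS from E (visiting each vertex's neighbors in the order listed); mark gray on enter, black on exit:
E gray
  D gray
  D black
  M gray
    M→D: D black — skip
    I gray
      I→D: D black — skip
    I black
  M black
  L gray
    L→D: D black — skip
    L→I: I black — skip
  L black
  J gray
    H gray
      G gray
        G→E: E is gray → back edge
First back edge: G → E.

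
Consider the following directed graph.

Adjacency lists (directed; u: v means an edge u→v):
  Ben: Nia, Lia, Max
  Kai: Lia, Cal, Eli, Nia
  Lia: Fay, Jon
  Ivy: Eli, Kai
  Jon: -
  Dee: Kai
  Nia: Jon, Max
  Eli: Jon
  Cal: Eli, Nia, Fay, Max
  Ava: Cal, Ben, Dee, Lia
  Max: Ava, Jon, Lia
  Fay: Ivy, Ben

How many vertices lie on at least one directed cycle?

A vertex is on a directed cycle iff it belongs to a strongly connected component of size ≥ 2 (or has a self-loop).
The vertices on cycles are {Ava, Ben, Cal, Dee, Fay, Ivy, Kai, Lia, Max, Nia} — 10 in total.

10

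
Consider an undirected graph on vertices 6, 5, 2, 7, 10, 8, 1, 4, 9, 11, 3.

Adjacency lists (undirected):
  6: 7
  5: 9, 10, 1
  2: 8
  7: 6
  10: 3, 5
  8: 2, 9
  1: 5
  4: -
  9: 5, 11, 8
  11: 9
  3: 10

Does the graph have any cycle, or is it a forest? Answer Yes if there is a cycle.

DFS, tracking each vertex's parent; an edge to a visited non-parent vertex closes a cycle.
Start from 8:
visit 8 (parent –)
  visit 2 (parent 8)
    2–8: parent, skip
  visit 9 (parent 8)
    visit 5 (parent 9)
      5–9: parent, skip
      visit 10 (parent 5)
        visit 3 (parent 10)
          3–10: parent, skip
        10–5: parent, skip
      visit 1 (parent 5)
        1–5: parent, skip
    visit 11 (parent 9)
      11–9: parent, skip
    9–8: parent, skip
visit 6 (parent –)
  visit 7 (parent 6)
    7–6: parent, skip
visit 4 (parent –)
No non-parent visited neighbor found — the graph is a forest.

No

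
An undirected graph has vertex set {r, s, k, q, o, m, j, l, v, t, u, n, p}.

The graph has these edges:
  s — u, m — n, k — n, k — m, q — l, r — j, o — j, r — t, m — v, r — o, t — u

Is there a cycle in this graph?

Yes

DFS, tracking each vertex's parent; an edge to a visited non-parent vertex closes a cycle.
Start from q:
visit q (parent –)
  visit l (parent q)
    l–q: parent, skip
visit r (parent –)
  visit j (parent r)
    visit o (parent j)
      o–j: parent, skip
      o–r: r visited and ≠ parent → cycle
Cycle: r – j – o – r.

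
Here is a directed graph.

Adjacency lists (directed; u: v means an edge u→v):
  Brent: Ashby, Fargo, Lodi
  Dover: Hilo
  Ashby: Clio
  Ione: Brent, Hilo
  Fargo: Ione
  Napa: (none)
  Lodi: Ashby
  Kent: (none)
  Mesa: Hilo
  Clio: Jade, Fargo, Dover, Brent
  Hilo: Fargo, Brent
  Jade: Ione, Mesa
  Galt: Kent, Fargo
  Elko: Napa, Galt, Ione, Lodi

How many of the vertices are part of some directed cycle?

10

A vertex is on a directed cycle iff it belongs to a strongly connected component of size ≥ 2 (or has a self-loop).
The vertices on cycles are {Clio, Hilo, Ione, Jade, Lodi, Mesa, Ashby, Brent, Dover, Fargo} — 10 in total.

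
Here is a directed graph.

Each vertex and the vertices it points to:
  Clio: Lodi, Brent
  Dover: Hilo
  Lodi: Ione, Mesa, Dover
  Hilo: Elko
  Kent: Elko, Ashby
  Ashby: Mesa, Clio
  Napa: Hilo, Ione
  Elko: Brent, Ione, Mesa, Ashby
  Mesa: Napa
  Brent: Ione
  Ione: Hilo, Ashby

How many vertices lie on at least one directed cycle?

A vertex is on a directed cycle iff it belongs to a strongly connected component of size ≥ 2 (or has a self-loop).
The vertices on cycles are {Clio, Elko, Hilo, Ione, Lodi, Mesa, Napa, Ashby, Brent, Dover} — 10 in total.

10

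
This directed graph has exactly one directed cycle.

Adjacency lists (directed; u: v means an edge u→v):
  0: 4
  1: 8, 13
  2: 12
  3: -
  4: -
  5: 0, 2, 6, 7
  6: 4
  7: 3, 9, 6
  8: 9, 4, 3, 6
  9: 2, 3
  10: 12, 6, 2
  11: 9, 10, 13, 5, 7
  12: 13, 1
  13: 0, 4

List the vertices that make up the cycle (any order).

DFS with gray/black marking from 12:
12 gray
  13 gray
    0 gray
      4 gray
      4 black
    0 black
    13→4: 4 black — skip
  13 black
  1 gray
    8 gray
      9 gray
        2 gray
          2→12: 12 is gray → back edge
Back edge closes the cycle 12 → 1 → 8 → 9 → 2 → 12; its vertices are {1, 2, 8, 9, 12}.

1, 2, 8, 9, 12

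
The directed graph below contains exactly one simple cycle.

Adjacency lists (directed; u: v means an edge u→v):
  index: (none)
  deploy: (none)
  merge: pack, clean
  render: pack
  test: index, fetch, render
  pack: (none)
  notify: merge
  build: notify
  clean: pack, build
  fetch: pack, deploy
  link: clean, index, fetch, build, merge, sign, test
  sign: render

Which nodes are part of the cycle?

build, clean, merge, notify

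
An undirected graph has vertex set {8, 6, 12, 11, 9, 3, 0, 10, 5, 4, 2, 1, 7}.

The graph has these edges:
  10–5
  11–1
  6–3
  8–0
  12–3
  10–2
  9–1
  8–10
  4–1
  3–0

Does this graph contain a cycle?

DFS, tracking each vertex's parent; an edge to a visited non-parent vertex closes a cycle.
Start from 12:
visit 12 (parent –)
  visit 3 (parent 12)
    visit 6 (parent 3)
      6–3: parent, skip
    visit 0 (parent 3)
      0–3: parent, skip
      visit 8 (parent 0)
        8–0: parent, skip
        visit 10 (parent 8)
          10–8: parent, skip
          visit 5 (parent 10)
            5–10: parent, skip
          visit 2 (parent 10)
            2–10: parent, skip
    3–12: parent, skip
visit 11 (parent –)
  visit 1 (parent 11)
    visit 4 (parent 1)
      4–1: parent, skip
    visit 9 (parent 1)
      9–1: parent, skip
    1–11: parent, skip
visit 7 (parent –)
No non-parent visited neighbor found — the graph is a forest.

No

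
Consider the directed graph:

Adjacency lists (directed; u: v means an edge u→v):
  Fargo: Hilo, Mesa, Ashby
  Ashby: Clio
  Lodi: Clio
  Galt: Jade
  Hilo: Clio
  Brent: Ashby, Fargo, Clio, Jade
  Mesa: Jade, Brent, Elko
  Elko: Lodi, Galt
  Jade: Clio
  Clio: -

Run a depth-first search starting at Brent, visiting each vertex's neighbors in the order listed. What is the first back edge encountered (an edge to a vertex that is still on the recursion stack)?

Mesa->Brent

DFS from Brent (visiting each vertex's neighbors in the order listed); mark gray on enter, black on exit:
Brent gray
  Ashby gray
    Clio gray
    Clio black
  Ashby black
  Fargo gray
    Hilo gray
      Hilo→Clio: Clio black — skip
    Hilo black
    Mesa gray
      Jade gray
        Jade→Clio: Clio black — skip
      Jade black
      Mesa→Brent: Brent is gray → back edge
First back edge: Mesa → Brent.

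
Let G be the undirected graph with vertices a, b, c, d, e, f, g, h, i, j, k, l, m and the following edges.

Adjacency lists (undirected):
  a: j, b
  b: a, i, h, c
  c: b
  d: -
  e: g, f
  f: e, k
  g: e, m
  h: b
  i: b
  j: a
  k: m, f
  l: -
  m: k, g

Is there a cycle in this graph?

Yes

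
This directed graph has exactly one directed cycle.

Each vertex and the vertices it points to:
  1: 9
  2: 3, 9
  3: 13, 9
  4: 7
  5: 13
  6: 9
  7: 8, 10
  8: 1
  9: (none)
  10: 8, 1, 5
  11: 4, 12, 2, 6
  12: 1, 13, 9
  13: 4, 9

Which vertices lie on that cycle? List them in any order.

4, 5, 7, 10, 13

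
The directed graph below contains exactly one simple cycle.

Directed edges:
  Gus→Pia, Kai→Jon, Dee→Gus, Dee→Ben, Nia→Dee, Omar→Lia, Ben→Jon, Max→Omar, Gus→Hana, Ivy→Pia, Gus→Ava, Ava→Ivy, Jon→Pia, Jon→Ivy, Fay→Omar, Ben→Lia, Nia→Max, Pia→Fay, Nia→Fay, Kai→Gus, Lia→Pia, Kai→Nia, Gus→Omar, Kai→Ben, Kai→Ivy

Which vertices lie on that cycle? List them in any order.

Fay, Lia, Pia, Omar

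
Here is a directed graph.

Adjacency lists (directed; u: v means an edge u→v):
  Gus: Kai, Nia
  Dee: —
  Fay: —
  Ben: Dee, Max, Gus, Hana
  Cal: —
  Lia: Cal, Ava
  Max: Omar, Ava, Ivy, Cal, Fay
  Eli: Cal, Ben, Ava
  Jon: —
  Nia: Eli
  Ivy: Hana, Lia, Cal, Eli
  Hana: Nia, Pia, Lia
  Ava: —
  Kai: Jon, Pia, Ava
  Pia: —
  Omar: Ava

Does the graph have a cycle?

DFS with white/gray/black marking, starting from Ivy:
Ivy gray
  Hana gray
    Nia gray
      Eli gray
        Cal gray
        Cal black
        Ben gray
          Dee gray
          Dee black
          Max gray
            Omar gray
              Ava gray
              Ava black
            Omar black
            Max→Ava: Ava black — skip
            Max→Ivy: Ivy is gray → back edge
Back edge found, so a cycle exists: Ivy → Hana → Nia → Eli → Ben → Max → Ivy.

Yes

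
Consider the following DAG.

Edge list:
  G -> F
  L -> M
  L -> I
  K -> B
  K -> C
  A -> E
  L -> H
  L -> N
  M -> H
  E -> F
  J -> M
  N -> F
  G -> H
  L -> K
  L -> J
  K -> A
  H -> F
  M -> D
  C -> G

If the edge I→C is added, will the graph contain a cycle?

No

Adding I→C creates a cycle iff C can already reach I.
Explore from C: no path reaches I. The graph stays acyclic.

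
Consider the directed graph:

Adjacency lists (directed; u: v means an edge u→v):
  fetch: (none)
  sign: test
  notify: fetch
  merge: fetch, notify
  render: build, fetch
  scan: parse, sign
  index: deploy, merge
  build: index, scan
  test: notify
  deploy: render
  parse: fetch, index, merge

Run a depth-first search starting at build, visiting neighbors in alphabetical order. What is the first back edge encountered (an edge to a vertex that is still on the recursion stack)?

DFS from build (visiting neighbors in alphabetical order); mark gray on enter, black on exit:
build gray
  index gray
    deploy gray
      render gray
        render→build: build is gray → back edge
First back edge: render → build.

render→build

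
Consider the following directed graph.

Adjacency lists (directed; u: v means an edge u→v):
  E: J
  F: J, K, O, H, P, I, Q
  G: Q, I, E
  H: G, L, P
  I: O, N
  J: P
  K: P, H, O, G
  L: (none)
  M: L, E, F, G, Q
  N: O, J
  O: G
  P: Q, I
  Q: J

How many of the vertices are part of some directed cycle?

8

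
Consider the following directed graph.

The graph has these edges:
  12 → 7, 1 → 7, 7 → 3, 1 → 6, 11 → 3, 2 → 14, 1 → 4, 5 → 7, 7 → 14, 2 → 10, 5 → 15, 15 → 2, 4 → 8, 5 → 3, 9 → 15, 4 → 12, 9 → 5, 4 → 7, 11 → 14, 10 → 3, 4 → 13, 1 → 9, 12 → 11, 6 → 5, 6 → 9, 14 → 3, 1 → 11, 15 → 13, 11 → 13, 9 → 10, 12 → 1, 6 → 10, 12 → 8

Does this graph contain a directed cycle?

Yes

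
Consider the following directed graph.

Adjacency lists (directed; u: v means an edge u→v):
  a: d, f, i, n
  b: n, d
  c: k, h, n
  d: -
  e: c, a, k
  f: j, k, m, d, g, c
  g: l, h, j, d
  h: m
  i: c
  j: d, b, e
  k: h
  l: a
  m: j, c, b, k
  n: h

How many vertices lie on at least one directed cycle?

13

A vertex is on a directed cycle iff it belongs to a strongly connected component of size ≥ 2 (or has a self-loop).
The vertices on cycles are {a, b, c, e, f, g, h, i, j, k, l, m, n} — 13 in total.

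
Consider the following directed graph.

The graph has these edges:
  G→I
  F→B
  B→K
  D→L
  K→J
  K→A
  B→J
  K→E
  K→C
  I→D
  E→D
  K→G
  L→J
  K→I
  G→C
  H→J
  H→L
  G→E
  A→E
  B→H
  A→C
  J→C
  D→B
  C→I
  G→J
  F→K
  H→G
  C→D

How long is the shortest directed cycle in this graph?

4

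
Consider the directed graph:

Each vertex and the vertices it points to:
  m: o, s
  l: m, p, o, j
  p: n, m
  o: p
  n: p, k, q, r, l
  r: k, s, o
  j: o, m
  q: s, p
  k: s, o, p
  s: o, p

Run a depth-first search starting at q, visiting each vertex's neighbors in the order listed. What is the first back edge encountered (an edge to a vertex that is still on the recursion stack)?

DFS from q (visiting each vertex's neighbors in the order listed); mark gray on enter, black on exit:
q gray
  s gray
    o gray
      p gray
        n gray
          n→p: p is gray → back edge
First back edge: n → p.

n→p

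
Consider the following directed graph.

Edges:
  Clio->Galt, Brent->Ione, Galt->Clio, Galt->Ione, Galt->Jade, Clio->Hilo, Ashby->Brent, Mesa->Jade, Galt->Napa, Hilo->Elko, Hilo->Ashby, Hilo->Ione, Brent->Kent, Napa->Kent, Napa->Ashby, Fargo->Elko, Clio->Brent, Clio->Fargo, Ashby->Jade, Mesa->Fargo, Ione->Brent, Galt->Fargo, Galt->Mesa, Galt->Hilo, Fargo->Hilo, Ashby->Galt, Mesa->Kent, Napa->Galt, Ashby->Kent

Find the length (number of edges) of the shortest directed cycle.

2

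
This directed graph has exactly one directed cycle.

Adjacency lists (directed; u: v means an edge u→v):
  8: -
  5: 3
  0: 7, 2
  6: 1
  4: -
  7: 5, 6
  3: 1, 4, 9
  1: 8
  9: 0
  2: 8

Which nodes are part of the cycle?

DFS with gray/black marking from 7:
7 gray
  5 gray
    3 gray
      1 gray
        8 gray
        8 black
      1 black
      4 gray
      4 black
      9 gray
        0 gray
          0→7: 7 is gray → back edge
Back edge closes the cycle 7 → 5 → 3 → 9 → 0 → 7; its vertices are {0, 3, 5, 7, 9}.

0, 3, 5, 7, 9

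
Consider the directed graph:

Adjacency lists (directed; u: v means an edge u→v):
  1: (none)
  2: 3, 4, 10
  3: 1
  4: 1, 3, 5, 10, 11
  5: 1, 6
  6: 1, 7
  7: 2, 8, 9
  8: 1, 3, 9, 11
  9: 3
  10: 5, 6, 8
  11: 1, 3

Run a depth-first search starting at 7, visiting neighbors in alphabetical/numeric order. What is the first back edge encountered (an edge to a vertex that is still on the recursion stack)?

DFS from 7 (visiting neighbors in alphabetical/numeric order); mark gray on enter, black on exit:
7 gray
  2 gray
    3 gray
      1 gray
      1 black
    3 black
    4 gray
      4→1: 1 black — skip
      4→3: 3 black — skip
      5 gray
        5→1: 1 black — skip
        6 gray
          6→1: 1 black — skip
          6→7: 7 is gray → back edge
First back edge: 6 → 7.

6→7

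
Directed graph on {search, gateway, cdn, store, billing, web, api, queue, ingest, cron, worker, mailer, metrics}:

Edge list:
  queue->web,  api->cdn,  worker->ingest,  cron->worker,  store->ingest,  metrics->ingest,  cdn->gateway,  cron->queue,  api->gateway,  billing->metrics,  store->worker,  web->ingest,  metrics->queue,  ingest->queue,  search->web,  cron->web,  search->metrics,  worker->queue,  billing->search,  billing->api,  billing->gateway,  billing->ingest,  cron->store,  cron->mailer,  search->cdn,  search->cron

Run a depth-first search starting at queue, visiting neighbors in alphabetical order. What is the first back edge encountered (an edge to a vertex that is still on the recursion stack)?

ingest→queue

DFS from queue (visiting neighbors in alphabetical order); mark gray on enter, black on exit:
queue gray
  web gray
    ingest gray
      ingest→queue: queue is gray → back edge
First back edge: ingest → queue.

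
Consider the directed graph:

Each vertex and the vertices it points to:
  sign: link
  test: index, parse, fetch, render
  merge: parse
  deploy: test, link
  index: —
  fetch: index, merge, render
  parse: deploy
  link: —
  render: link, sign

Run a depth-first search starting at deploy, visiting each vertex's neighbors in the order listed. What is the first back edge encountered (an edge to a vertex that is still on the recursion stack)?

DFS from deploy (visiting each vertex's neighbors in the order listed); mark gray on enter, black on exit:
deploy gray
  test gray
    index gray
    index black
    parse gray
      parse→deploy: deploy is gray → back edge
First back edge: parse → deploy.

parse->deploy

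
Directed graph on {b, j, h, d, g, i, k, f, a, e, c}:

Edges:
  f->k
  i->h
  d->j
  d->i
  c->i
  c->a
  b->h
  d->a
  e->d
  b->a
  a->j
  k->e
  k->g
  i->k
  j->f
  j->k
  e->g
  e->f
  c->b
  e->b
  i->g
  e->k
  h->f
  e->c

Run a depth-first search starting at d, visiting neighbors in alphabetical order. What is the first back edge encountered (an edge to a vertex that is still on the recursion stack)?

DFS from d (visiting neighbors in alphabetical order); mark gray on enter, black on exit:
d gray
  a gray
    j gray
      f gray
        k gray
          e gray
            b gray
              b→a: a is gray → back edge
First back edge: b → a.

b->a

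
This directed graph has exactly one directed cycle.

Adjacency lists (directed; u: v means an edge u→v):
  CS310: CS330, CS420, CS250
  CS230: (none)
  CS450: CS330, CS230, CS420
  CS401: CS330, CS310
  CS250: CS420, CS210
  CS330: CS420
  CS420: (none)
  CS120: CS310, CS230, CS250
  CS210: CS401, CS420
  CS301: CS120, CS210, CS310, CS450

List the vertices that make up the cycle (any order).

DFS with gray/black marking from CS210:
CS210 gray
  CS401 gray
    CS330 gray
      CS420 gray
      CS420 black
    CS330 black
    CS310 gray
      CS310→CS330: CS330 black — skip
      CS310→CS420: CS420 black — skip
      CS250 gray
        CS250→CS420: CS420 black — skip
        CS250→CS210: CS210 is gray → back edge
Back edge closes the cycle CS210 → CS401 → CS310 → CS250 → CS210; its vertices are {CS210, CS250, CS310, CS401}.

CS210, CS250, CS310, CS401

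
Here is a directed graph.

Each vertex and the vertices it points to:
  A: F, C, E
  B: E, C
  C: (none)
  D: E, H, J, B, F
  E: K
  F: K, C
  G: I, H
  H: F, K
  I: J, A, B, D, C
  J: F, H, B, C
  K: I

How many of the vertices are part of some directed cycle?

9

A vertex is on a directed cycle iff it belongs to a strongly connected component of size ≥ 2 (or has a self-loop).
The vertices on cycles are {A, B, D, E, F, H, I, J, K} — 9 in total.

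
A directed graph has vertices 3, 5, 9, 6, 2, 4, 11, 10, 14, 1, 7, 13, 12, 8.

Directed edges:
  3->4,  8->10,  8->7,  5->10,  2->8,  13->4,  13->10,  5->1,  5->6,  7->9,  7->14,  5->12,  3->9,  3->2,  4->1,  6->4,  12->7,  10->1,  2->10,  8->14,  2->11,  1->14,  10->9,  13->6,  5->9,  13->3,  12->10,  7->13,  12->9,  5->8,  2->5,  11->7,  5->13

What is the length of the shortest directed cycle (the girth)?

For each vertex v, BFS finds the shortest path from v back to v.
The shortest such closed walk is 2 → 5 → 13 → 3 → 2, length 4.

4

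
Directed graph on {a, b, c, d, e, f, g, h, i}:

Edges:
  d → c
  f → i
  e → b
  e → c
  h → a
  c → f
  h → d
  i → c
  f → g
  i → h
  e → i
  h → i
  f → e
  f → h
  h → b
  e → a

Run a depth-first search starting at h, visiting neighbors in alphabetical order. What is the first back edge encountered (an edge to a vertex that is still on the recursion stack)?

e→c

DFS from h (visiting neighbors in alphabetical order); mark gray on enter, black on exit:
h gray
  a gray
  a black
  b gray
  b black
  d gray
    c gray
      f gray
        e gray
          e→a: a black — skip
          e→b: b black — skip
          e→c: c is gray → back edge
First back edge: e → c.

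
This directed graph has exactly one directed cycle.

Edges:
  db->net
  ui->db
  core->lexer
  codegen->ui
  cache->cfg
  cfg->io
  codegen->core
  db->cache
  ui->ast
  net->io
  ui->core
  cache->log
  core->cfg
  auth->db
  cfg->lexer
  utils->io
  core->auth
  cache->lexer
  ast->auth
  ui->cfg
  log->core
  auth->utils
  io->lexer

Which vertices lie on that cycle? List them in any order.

db, log, auth, core, cache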